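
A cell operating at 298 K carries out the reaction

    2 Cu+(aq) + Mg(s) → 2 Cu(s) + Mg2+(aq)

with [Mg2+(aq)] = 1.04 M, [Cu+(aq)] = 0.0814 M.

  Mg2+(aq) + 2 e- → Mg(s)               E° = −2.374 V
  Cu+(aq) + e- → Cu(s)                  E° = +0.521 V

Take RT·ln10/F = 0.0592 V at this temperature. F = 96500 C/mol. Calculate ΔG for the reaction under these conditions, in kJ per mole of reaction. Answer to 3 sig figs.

−546 kJ/mol

The standard cell potential is +0.521 − (−2.374) = +2.895 V, with n = 2 electrons in the balanced equation.
Here Q = [Mg2+(aq)] / [Cu+(aq)]^2 = 157 (log Q = 2.196), giving E = +2.895 − (0.0592/2)·(2.196) = +2.8300 V.
Finally ΔG = −nFE = −(2)(96500 C/mol)(+2.8300 V) = −546 kJ/mol.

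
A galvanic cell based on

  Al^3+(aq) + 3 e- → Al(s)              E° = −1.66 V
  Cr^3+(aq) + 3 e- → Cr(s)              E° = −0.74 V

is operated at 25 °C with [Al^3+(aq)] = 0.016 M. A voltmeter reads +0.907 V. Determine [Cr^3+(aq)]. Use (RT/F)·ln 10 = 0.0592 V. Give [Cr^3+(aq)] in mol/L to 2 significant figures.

With Cr³⁺/Cr at the cathode and Al³⁺/Al at the anode, E°cell = −0.74 − (−1.66) = +0.92 V (n = 3).
Rearranging E = E° − (0.0592/n)·log Q gives log Q = 3(+0.92 − (+0.907))/0.0592 = 0.659.
Balancing electrons gives Cr^3+(aq) + Al(s) → Cr(s) + Al^3+(aq); thus Q = [Al^3+(aq)] / [Cr^3+(aq)].
Isolating [Cr^3+(aq)] in Q = 10^{0.659} yields log [Cr^3+(aq)] = −2.455, i.e. 0.0035 M.

0.0035 M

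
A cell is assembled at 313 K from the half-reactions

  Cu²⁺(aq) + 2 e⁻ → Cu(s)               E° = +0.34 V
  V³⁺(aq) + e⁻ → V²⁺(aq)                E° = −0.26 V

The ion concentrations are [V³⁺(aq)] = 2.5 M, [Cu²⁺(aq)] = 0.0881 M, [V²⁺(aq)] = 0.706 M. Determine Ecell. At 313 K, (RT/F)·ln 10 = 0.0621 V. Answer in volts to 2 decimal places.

The Cu²⁺/Cu couple has the more positive E°, so it is the cathode; V³⁺/V²⁺ is the anode.
E°cell = +0.34 − (−0.26) = +0.60 V, with n = 2 electrons transferred.
For the overall reaction Cu²⁺(aq) + 2 V²⁺(aq) → Cu(s) + 2 V³⁺(aq), Q = [V³⁺(aq)]^2 / ([Cu²⁺(aq)]·[V²⁺(aq)]^2) = 142, giving log Q = 2.153.
Applying E = E° − (RT ln10/nF)·log Q gives +0.60 − (0.0621/2)(2.153) = +0.53 V.

+0.53 V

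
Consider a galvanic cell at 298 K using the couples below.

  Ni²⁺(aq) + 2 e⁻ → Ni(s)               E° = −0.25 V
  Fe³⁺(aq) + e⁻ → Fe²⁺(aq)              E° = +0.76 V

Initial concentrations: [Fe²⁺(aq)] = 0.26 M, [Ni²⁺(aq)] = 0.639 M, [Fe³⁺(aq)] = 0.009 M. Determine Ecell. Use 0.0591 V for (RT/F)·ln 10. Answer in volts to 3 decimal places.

+0.929 V

Fe³⁺/Fe²⁺ is reduced (cathode, E° = +0.76 V) and Ni²⁺/Ni is oxidized (anode).
E°cell = E°cat − E°an = +0.76 − (−0.25) = +1.01 V; n = 2.
For the overall reaction 2 Fe³⁺(aq) + Ni(s) → 2 Fe²⁺(aq) + Ni²⁺(aq), Q = ([Fe²⁺(aq)]^2·[Ni²⁺(aq)]) / [Fe³⁺(aq)]^2 = 533, giving log Q = 2.727.
E = E° − (0.0591/n)·log Q = +1.01 − (0.0591/2)(2.727) = +0.929 V.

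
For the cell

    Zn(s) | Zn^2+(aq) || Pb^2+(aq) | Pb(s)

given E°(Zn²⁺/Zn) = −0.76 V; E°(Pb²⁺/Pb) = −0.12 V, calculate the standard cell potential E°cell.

+0.64 V

By convention the left-hand electrode in cell notation is the anode (oxidation) and the right-hand electrode is the cathode (reduction).
E°cell = E°(right) − E°(left) = −0.12 − (−0.76) = +0.64 V.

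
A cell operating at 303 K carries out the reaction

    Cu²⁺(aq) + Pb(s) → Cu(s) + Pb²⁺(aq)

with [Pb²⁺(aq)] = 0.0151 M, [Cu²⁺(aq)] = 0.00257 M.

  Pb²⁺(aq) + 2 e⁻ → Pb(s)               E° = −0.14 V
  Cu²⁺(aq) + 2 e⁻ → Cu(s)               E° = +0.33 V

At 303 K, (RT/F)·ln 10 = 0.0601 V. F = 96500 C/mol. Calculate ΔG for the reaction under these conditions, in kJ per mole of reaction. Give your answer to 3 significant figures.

E°cell = +0.33 − (−0.14) = +0.47 V; the balanced reaction transfers n = 2 electrons.
Here Q = [Pb²⁺(aq)] / [Cu²⁺(aq)] = 5.88 (log Q = 0.769), giving E = +0.47 − (0.0601/2)·(0.769) = +0.4469 V.
Then ΔG = −nFE = −2 × 96500 × +0.4469 J/mol = −86.3 kJ/mol.

−86.3 kJ/mol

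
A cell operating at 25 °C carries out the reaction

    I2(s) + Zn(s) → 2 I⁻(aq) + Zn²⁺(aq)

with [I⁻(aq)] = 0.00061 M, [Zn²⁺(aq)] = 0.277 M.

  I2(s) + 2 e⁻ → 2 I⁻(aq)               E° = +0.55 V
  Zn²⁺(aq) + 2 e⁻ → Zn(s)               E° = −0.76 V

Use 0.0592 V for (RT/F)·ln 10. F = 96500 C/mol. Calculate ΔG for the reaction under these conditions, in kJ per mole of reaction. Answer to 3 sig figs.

With I₂/I⁻ reduced at the cathode, E°cell = +0.55 − (−0.76) = +1.31 V and n = 2.
Q = [I⁻(aq)]^2·[Zn²⁺(aq)] = 1.03×10^−7, so log Q = −6.987 and E = +1.31 − (0.0592/2)(−6.987) = +1.5168 V.
Then ΔG = −nFE = −2 × 96500 × +1.5168 J/mol = −293 kJ/mol.

−293 kJ/mol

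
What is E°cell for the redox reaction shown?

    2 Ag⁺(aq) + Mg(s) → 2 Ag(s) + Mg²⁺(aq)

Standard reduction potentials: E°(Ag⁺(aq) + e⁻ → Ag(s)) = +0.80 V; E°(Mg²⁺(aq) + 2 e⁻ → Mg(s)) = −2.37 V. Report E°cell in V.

Ag⁺(aq) gains electrons, so the Ag⁺/Ag couple is the cathode; the Mg²⁺/Mg couple is the anode.
E°cell = E°(cathode) − E°(anode) = +0.80 − (−2.37) = +3.17 V.

+3.17 V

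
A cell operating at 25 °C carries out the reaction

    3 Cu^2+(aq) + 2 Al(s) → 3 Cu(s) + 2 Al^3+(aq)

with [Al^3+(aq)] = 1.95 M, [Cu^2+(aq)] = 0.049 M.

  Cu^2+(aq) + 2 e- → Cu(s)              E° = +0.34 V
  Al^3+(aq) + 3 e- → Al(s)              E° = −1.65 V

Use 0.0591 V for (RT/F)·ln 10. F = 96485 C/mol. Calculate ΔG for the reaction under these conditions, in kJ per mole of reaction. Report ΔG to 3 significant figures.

E°cell = +0.34 − (−1.65) = +1.99 V; the balanced reaction transfers n = 6 electrons.
Q = [Al^3+(aq)]^2 / [Cu^2+(aq)]^3 = 3.23×10^4, so log Q = 4.509 and E = +1.99 − (0.0591/6)(4.509) = +1.9456 V.
Finally ΔG = −nFE = −(6)(96485 C/mol)(+1.9456 V) = −1130 kJ/mol.

−1130 kJ/mol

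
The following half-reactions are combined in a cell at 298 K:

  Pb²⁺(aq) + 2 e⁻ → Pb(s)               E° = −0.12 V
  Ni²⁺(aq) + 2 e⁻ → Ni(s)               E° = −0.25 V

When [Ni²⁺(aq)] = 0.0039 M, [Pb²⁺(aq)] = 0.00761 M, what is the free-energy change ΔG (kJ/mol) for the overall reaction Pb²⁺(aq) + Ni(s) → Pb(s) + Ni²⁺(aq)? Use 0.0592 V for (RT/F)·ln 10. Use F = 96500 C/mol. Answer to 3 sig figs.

The standard cell potential is −0.12 − (−0.25) = +0.13 V, with n = 2 electrons in the balanced equation.
Here Q = [Ni²⁺(aq)] / [Pb²⁺(aq)] = 0.512 (log Q = −0.290), giving E = +0.13 − (0.0592/2)·(−0.290) = +0.1386 V.
ΔG = −nFE = −(2)(96500)(+0.1386) J/mol = −26.7 kJ/mol.

−26.7 kJ/mol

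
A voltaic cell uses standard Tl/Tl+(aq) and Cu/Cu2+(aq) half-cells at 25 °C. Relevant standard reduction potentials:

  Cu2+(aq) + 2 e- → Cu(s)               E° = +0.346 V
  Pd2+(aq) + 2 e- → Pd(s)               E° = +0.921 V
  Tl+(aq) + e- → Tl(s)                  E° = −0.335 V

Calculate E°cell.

+0.681 V

The Cu²⁺/Cu couple has the higher E°, so Cu ion is reduced (cathode) and Tl is oxidized (anode).
E°cell = E°(cathode) − E°(anode) = +0.346 − (−0.335) = +0.681 V.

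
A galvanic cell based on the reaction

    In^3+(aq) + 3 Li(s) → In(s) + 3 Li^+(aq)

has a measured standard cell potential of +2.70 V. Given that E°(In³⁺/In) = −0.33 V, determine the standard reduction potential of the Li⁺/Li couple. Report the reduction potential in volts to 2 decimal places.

In the reaction as written the In³⁺/In couple is reduced (cathode) and Li⁺/Li is oxidized (anode), so E°cell = E°(In³⁺/In) − E°(Li⁺/Li).
E°(Li⁺/Li) = E°(cathode) − E°cell = −0.33 − (+2.70) = −3.03 V.

−3.03 V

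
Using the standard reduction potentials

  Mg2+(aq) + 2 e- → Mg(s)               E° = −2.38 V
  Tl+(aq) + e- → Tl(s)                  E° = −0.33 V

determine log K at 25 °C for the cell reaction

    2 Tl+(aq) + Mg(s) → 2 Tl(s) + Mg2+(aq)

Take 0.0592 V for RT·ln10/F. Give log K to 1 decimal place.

The Tl⁺/Tl couple is reduced (cathode); E°cell = −0.33 − (−2.38) = +2.05 V with n = 2.
At equilibrium E = 0, so log K = nE°cell / 0.0592 = (2)(+2.05) / 0.0592 = 69.3.

log K = 69.3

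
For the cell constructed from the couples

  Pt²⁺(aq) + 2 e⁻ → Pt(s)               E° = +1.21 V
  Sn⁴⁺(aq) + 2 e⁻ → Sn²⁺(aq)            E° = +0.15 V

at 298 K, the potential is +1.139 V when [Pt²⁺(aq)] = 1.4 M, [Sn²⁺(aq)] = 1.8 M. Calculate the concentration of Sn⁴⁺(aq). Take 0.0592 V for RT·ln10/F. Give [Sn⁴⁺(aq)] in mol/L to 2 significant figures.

With Pt²⁺/Pt at the cathode and Sn⁴⁺/Sn²⁺ at the anode, E°cell = +1.21 − (+0.15) = +1.06 V (n = 2).
Rearranging E = E° − (0.0592/n)·log Q gives log Q = 2(+1.06 − (+1.139))/0.0592 = −2.669.
For Pt²⁺(aq) + Sn²⁺(aq) → Pt(s) + Sn⁴⁺(aq), the reaction quotient is Q = [Sn⁴⁺(aq)] / ([Pt²⁺(aq)]·[Sn²⁺(aq)]).
Isolating [Sn⁴⁺(aq)] in Q = 10^{−2.669} yields log [Sn⁴⁺(aq)] = −2.268, i.e. 0.0054 M.

0.0054 M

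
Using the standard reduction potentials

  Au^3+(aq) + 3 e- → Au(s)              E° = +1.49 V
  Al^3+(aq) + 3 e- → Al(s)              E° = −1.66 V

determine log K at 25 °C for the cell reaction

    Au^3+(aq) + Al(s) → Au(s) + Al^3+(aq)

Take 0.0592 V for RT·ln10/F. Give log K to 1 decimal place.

The Au³⁺/Au couple is reduced (cathode); E°cell = +1.49 − (−1.66) = +3.15 V with n = 3.
At equilibrium E = 0, so log K = nE°cell / 0.0592 = (3)(+3.15) / 0.0592 = 159.6.

log K = 159.6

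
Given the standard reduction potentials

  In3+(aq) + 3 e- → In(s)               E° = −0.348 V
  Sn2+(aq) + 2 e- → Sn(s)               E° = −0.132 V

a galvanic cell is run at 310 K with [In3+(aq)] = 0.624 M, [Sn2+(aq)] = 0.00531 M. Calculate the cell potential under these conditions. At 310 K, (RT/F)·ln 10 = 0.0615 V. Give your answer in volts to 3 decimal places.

Sn²⁺/Sn is reduced (cathode, E° = −0.132 V) and In³⁺/In is oxidized (anode).
E°cell = E°cat − E°an = −0.132 − (−0.348) = +0.216 V; n = 6.
Balancing gives 3 Sn2+(aq) + 2 In(s) → 3 Sn(s) + 2 In3+(aq); hence Q = [In3+(aq)]^2 / [Sn2+(aq)]^3 = 2.6×10^6 (log Q = 6.415).
E = E° − (0.0615/n)·log Q = +0.216 − (0.0615/6)(6.415) = +0.150 V.

+0.150 V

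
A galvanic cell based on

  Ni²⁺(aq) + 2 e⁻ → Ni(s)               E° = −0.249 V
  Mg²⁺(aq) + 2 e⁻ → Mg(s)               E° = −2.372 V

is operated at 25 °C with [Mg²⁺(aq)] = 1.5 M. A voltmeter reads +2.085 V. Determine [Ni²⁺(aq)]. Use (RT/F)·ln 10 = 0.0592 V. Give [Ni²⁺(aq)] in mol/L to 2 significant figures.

0.078 M

With Ni²⁺/Ni at the cathode and Mg²⁺/Mg at the anode, E°cell = −0.249 − (−2.372) = +2.123 V (n = 2).
Rearranging E = E° − (0.0592/n)·log Q gives log Q = 2(+2.123 − (+2.085))/0.0592 = 1.284.
Balancing electrons gives Ni²⁺(aq) + Mg(s) → Ni(s) + Mg²⁺(aq); thus Q = [Mg²⁺(aq)] / [Ni²⁺(aq)].
Solving for the unknown gives log [Ni²⁺(aq)] = −1.108, so [Ni²⁺(aq)] ≈ 0.078 M.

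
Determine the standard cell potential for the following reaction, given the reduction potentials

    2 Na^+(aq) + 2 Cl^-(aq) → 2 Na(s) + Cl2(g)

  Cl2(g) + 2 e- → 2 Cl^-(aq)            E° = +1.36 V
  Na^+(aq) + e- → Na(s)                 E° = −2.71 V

In the reaction as written, Na^+(aq) is reduced (cathode) and Cl2(g) is produced by oxidation at the anode.
E°cell = E°(cathode) − E°(anode) = −2.71 − (+1.36) = −4.07 V.
The negative E°cell means the reaction is non-spontaneous in the direction written.

−4.07 V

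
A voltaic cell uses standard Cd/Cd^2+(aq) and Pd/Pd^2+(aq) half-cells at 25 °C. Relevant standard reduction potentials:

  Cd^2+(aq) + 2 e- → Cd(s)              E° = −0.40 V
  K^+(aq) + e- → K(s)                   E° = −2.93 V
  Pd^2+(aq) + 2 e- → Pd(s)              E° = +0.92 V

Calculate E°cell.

Of the two couples in this cell, the one with the more positive reduction potential is reduced at the cathode: here that is Pd²⁺/Pd (+0.92 V); Cd²⁺/Cd (−0.40 V) is the anode.
E°cell = E°(cathode) − E°(anode) = +0.92 − (−0.40) = +1.32 V.

+1.32 V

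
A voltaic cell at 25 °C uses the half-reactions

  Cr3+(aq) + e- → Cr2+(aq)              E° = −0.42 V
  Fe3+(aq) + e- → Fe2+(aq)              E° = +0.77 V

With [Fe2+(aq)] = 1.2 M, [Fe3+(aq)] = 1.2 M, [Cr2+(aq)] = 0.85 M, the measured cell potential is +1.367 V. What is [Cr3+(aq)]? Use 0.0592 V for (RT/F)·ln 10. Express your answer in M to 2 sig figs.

With Fe³⁺/Fe²⁺ at the cathode and Cr³⁺/Cr²⁺ at the anode, E°cell = +0.77 − (−0.42) = +1.19 V (n = 1).
Rearranging E = E° − (0.0592/n)·log Q gives log Q = 1(+1.19 − (+1.367))/0.0592 = −2.990.
The balanced reaction is Fe3+(aq) + Cr2+(aq) → Fe2+(aq) + Cr3+(aq), so Q = ([Fe2+(aq)]·[Cr3+(aq)]) / ([Fe3+(aq)]·[Cr2+(aq)]).
Isolating [Cr3+(aq)] in Q = 10^{−2.990} yields log [Cr3+(aq)] = −3.061, i.e. 0.00087 M.

0.00087 M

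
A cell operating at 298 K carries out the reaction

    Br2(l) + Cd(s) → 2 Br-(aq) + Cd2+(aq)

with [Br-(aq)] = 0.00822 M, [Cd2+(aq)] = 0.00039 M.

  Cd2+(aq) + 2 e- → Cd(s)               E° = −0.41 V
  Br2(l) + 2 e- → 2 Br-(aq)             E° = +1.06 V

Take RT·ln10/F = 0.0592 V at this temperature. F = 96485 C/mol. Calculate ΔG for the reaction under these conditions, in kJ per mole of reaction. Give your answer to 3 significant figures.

−327 kJ/mol

The standard cell potential is +1.06 − (−0.41) = +1.47 V, with n = 2 electrons in the balanced equation.
Q = [Br-(aq)]^2·[Cd2+(aq)] = 2.64×10^−8, so log Q = −7.579 and E = +1.47 − (0.0592/2)(−7.579) = +1.6943 V.
ΔG = −nFE = −(2)(96485)(+1.6943) J/mol = −327 kJ/mol.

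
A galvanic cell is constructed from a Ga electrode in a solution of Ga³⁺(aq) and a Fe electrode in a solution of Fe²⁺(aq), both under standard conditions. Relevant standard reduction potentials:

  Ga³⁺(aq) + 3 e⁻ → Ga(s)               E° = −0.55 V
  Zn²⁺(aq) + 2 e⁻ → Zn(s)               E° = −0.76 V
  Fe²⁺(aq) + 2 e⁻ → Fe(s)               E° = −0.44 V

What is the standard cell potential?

The Fe²⁺/Fe couple has the higher E°, so Fe ion is reduced (cathode) and Ga is oxidized (anode).
E°cell = E°(cathode) − E°(anode) = −0.44 − (−0.55) = +0.11 V.

+0.11 V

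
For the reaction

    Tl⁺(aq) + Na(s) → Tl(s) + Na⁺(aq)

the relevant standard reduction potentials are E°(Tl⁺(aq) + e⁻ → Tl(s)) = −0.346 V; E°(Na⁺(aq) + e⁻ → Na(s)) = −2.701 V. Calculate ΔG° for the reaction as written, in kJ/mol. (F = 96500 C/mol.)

In the reaction as written Tl⁺(aq) is reduced, so the Tl⁺/Tl couple is the cathode and Na⁺/Na is the anode.
E°cell = −0.346 − (−2.701) = +2.355 V; balancing electrons gives n = 1.
ΔG° = −nFE°cell = −(1)(96500)(+2.355) J/mol = −227 kJ/mol.

−227 kJ/mol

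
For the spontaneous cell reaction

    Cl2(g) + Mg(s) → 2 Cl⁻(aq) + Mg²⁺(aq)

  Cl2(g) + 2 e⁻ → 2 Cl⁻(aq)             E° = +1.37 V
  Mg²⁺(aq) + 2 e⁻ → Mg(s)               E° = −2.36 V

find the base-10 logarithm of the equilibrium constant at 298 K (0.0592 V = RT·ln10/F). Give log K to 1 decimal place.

log K = 126.0

The Cl₂/Cl⁻ couple is reduced (cathode); E°cell = +1.37 − (−2.36) = +3.73 V with n = 2.
At equilibrium E = 0, so log K = nE°cell / 0.0592 = (2)(+3.73) / 0.0592 = 126.0.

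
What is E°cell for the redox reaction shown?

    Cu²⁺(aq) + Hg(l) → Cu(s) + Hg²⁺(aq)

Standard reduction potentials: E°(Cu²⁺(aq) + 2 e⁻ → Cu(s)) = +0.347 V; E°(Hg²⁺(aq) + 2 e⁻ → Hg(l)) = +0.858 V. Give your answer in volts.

−0.511 V

Cu²⁺(aq) gains electrons, so the Cu²⁺/Cu couple is the cathode; the Hg²⁺/Hg couple is the anode.
E°cell = E°(cathode) − E°(anode) = +0.347 − (+0.858) = −0.511 V.
The negative E°cell means the reaction is non-spontaneous in the direction written.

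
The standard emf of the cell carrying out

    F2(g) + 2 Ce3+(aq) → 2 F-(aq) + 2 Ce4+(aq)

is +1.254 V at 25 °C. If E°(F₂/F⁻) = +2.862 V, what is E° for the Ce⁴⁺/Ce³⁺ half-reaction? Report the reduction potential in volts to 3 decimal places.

+1.608 V

In the reaction as written the F₂/F⁻ couple is reduced (cathode) and Ce⁴⁺/Ce³⁺ is oxidized (anode), so E°cell = E°(F₂/F⁻) − E°(Ce⁴⁺/Ce³⁺).
E°(Ce⁴⁺/Ce³⁺) = E°(cathode) − E°cell = +2.862 − (+1.254) = +1.608 V.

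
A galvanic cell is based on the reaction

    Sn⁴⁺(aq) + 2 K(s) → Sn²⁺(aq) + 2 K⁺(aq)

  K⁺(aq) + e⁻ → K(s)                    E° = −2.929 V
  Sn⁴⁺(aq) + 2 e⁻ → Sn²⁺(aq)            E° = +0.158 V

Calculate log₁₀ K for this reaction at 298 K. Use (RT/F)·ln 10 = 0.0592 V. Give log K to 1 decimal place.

The Sn⁴⁺/Sn²⁺ couple is reduced (cathode); E°cell = +0.158 − (−2.929) = +3.087 V with n = 2.
At equilibrium E = 0, so log K = nE°cell / 0.0592 = (2)(+3.087) / 0.0592 = 104.3.

log K = 104.3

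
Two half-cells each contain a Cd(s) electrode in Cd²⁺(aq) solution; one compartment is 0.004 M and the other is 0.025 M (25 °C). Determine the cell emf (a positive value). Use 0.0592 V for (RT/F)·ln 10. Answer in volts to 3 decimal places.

0.024 V

For a concentration cell E°cell = 0, since both electrodes use the same couple.
The compartment with the higher Cd²⁺(aq) concentration (0.025 M) acts as the cathode; ions are reduced there and produced at the dilute (0.004 M) anode.
With n = 2, Ecell = −(0.0592/2)·log([dilute]/[conc]) = −(0.0592/2)·log(0.004/0.025) = +0.024 V.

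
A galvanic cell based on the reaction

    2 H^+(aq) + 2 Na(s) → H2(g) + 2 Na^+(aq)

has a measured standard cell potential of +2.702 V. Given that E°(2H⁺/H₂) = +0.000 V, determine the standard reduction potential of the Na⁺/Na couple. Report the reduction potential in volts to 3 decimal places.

In the reaction as written the 2H⁺/H₂ couple is reduced (cathode) and Na⁺/Na is oxidized (anode), so E°cell = E°(2H⁺/H₂) − E°(Na⁺/Na).
E°(Na⁺/Na) = E°(cathode) − E°cell = +0.000 − (+2.702) = −2.702 V.

−2.702 V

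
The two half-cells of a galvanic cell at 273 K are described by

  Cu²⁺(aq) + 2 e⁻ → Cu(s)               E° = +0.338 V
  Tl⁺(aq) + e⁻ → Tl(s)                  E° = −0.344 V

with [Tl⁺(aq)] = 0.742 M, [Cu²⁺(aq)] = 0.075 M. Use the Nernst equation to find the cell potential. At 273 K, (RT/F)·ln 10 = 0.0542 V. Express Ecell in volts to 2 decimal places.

+0.66 V

The Cu²⁺/Cu couple has the more positive E°, so it is the cathode; Tl⁺/Tl is the anode.
E°cell = +0.338 − (−0.344) = +0.682 V, with n = 2 electrons transferred.
Balancing gives Cu²⁺(aq) + 2 Tl(s) → Cu(s) + 2 Tl⁺(aq); hence Q = [Tl⁺(aq)]^2 / [Cu²⁺(aq)] = 7.34 (log Q = 0.866).
E = E° − (0.0542/n)·log Q = +0.682 − (0.0542/2)(0.866) = +0.66 V.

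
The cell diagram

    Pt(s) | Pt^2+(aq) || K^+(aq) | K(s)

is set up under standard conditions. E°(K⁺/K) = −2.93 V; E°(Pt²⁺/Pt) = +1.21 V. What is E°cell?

By convention the left-hand electrode in cell notation is the anode (oxidation) and the right-hand electrode is the cathode (reduction).
E°cell = E°(right) − E°(left) = −2.93 − (+1.21) = −4.14 V.
The negative sign shows that, as written, the cell would require an external voltage to drive the reaction.

−4.14 V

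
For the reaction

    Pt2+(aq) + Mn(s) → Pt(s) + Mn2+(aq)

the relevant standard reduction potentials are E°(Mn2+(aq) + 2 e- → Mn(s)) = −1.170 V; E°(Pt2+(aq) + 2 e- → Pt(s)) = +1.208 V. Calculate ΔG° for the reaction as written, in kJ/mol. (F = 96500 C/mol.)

In the reaction as written Pt2+(aq) is reduced, so the Pt²⁺/Pt couple is the cathode and Mn²⁺/Mn is the anode.
E°cell = +1.208 − (−1.170) = +2.378 V; balancing electrons gives n = 2.
ΔG° = −nFE°cell = −(2)(96500)(+2.378) J/mol = −459 kJ/mol.

−459 kJ/mol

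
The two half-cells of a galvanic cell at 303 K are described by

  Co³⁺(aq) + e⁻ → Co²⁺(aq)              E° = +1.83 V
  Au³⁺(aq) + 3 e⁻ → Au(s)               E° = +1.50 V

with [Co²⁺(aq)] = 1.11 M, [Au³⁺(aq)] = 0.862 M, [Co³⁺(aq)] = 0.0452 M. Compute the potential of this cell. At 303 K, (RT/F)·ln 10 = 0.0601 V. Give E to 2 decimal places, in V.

+0.25 V

Co³⁺/Co²⁺ is reduced (cathode, E° = +1.83 V) and Au³⁺/Au is oxidized (anode).
The standard potential is +1.83 − (+1.50) = +0.33 V and the balanced reaction transfers n = 3 electrons.
For the overall reaction 3 Co³⁺(aq) + Au(s) → 3 Co²⁺(aq) + Au³⁺(aq), Q = ([Co²⁺(aq)]^3·[Au³⁺(aq)]) / [Co³⁺(aq)]^3 = 1.28×10^4, giving log Q = 4.106.
E = E° − (0.0601/n)·log Q = +0.33 − (0.0601/3)(4.106) = +0.25 V.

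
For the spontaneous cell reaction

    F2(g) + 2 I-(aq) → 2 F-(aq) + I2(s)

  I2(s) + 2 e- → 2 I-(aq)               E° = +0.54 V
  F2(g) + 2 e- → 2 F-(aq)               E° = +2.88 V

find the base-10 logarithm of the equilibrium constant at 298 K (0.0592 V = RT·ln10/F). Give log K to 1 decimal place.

The F₂/F⁻ couple is reduced (cathode); E°cell = +2.88 − (+0.54) = +2.34 V with n = 2.
At equilibrium E = 0, so log K = nE°cell / 0.0592 = (2)(+2.34) / 0.0592 = 79.1.

log K = 79.1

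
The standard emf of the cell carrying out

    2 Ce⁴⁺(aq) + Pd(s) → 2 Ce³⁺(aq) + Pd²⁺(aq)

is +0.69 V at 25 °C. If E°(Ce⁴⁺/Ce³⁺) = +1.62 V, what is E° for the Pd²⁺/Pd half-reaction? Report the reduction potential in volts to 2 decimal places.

In the reaction as written the Ce⁴⁺/Ce³⁺ couple is reduced (cathode) and Pd²⁺/Pd is oxidized (anode), so E°cell = E°(Ce⁴⁺/Ce³⁺) − E°(Pd²⁺/Pd).
E°(Pd²⁺/Pd) = E°(cathode) − E°cell = +1.62 − (+0.69) = +0.93 V.

+0.93 V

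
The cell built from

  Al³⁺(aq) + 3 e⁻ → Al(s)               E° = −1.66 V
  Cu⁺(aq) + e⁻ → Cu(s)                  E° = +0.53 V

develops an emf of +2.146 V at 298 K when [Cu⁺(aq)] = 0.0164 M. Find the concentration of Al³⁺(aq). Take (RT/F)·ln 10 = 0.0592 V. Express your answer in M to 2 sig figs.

The Cu⁺/Cu couple has the larger reduction potential, so it is the cathode: E°cell = +0.53 − (−1.66) = +2.19 V and n = 3.
Rearranging E = E° − (0.0592/n)·log Q gives log Q = 3(+2.19 − (+2.146))/0.0592 = 2.230.
For 3 Cu⁺(aq) + Al(s) → 3 Cu(s) + Al³⁺(aq), the reaction quotient is Q = [Al³⁺(aq)] / [Cu⁺(aq)]^3.
Solving for the unknown gives log [Al³⁺(aq)] = −3.125, so [Al³⁺(aq)] ≈ 0.00075 M.

0.00075 M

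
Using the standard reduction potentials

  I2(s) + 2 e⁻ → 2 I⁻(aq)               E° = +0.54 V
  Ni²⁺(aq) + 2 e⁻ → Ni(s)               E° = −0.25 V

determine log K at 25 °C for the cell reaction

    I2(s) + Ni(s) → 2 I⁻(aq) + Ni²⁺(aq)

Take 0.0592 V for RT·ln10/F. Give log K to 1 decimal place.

The I₂/I⁻ couple is reduced (cathode); E°cell = +0.54 − (−0.25) = +0.79 V with n = 2.
At equilibrium E = 0, so log K = nE°cell / 0.0592 = (2)(+0.79) / 0.0592 = 26.7.

log K = 26.7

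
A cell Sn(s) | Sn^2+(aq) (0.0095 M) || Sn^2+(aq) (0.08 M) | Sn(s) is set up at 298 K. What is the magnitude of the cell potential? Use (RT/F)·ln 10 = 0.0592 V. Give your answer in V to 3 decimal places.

For a concentration cell E°cell = 0, since both electrodes use the same couple.
The compartment with the higher Sn^2+(aq) concentration (0.08 M) acts as the cathode; ions are reduced there and produced at the dilute (0.0095 M) anode.
With n = 2, Ecell = −(0.0592/2)·log([dilute]/[conc]) = −(0.0592/2)·log(0.0095/0.08) = +0.027 V.

0.027 V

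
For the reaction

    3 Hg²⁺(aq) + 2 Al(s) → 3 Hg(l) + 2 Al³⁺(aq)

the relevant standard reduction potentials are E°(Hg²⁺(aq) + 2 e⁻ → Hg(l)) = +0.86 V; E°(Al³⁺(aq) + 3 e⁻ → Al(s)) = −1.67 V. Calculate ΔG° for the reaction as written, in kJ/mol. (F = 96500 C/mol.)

−1465 kJ/mol

In the reaction as written Hg²⁺(aq) is reduced, so the Hg²⁺/Hg couple is the cathode and Al³⁺/Al is the anode.
E°cell = +0.86 − (−1.67) = +2.53 V; balancing electrons gives n = 6.
ΔG° = −nFE°cell = −(6)(96500)(+2.53) J/mol = −1465 kJ/mol.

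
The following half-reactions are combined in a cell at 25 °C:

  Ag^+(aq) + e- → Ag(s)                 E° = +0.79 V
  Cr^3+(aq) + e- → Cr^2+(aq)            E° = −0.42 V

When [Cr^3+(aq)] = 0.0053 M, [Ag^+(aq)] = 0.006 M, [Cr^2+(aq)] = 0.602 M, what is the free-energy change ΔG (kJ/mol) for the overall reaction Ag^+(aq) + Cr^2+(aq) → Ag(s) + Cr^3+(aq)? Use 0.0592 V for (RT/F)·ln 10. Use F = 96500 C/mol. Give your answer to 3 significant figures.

−116 kJ/mol

E°cell = +0.79 − (−0.42) = +1.21 V; the balanced reaction transfers n = 1 electron.
Here Q = [Cr^3+(aq)] / ([Ag^+(aq)]·[Cr^2+(aq)]) = 1.47 (log Q = 0.167), giving E = +1.21 − (0.0592/1)·(0.167) = +1.2001 V.
Then ΔG = −nFE = −1 × 96500 × +1.2001 J/mol = −116 kJ/mol.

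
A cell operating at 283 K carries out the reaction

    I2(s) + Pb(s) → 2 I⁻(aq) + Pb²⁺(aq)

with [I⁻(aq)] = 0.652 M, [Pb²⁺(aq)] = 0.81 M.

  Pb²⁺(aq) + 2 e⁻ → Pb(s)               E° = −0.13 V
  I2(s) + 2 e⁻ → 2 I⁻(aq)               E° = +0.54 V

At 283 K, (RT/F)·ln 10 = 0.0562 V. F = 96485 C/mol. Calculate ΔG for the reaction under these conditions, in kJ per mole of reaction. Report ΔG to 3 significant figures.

−132 kJ/mol

E°cell = +0.54 − (−0.13) = +0.67 V; the balanced reaction transfers n = 2 electrons.
The reaction quotient is [I⁻(aq)]^2·[Pb²⁺(aq)] = 0.344; by Nernst, E = +0.67 − (0.0562/2)(−0.463) = +0.6830 V.
Then ΔG = −nFE = −2 × 96485 × +0.6830 J/mol = −132 kJ/mol.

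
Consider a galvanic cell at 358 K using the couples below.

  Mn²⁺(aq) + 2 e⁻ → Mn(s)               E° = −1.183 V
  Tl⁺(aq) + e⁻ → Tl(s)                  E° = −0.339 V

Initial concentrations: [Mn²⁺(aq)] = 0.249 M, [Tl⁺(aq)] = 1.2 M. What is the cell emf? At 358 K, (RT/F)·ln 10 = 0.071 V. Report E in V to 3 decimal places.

+0.871 V

Tl⁺/Tl is reduced (cathode, E° = −0.339 V) and Mn²⁺/Mn is oxidized (anode).
E°cell = −0.339 − (−1.183) = +0.844 V, with n = 2 electrons transferred.
For the overall reaction 2 Tl⁺(aq) + Mn(s) → 2 Tl(s) + Mn²⁺(aq), Q = [Mn²⁺(aq)] / [Tl⁺(aq)]^2 = 0.173, giving log Q = −0.762.
Applying E = E° − (RT ln10/nF)·log Q gives +0.844 − (0.071/2)(−0.762) = +0.871 V.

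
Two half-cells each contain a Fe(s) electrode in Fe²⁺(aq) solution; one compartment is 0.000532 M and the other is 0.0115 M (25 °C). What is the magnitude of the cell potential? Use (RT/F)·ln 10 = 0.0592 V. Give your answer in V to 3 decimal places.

0.040 V

For a concentration cell E°cell = 0, since both electrodes use the same couple.
The compartment with the higher Fe²⁺(aq) concentration (0.0115 M) acts as the cathode; ions are reduced there and produced at the dilute (0.000532 M) anode.
With n = 2, Ecell = −(0.0592/2)·log([dilute]/[conc]) = −(0.0592/2)·log(0.000532/0.0115) = +0.040 V.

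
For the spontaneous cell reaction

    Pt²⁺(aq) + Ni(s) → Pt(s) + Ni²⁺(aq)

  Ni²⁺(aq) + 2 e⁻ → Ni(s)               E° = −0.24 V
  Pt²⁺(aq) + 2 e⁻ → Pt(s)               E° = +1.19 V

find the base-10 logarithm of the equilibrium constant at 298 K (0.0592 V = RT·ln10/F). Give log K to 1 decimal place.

log K = 48.3

The Pt²⁺/Pt couple is reduced (cathode); E°cell = +1.19 − (−0.24) = +1.43 V with n = 2.
At equilibrium E = 0, so log K = nE°cell / 0.0592 = (2)(+1.43) / 0.0592 = 48.3.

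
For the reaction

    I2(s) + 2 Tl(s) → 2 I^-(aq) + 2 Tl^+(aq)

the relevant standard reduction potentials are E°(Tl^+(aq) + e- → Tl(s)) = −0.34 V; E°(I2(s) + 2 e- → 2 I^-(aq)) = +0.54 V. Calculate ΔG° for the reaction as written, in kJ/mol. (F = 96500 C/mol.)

In the reaction as written I2(s) is reduced, so the I₂/I⁻ couple is the cathode and Tl⁺/Tl is the anode.
E°cell = +0.54 − (−0.34) = +0.88 V; balancing electrons gives n = 2.
ΔG° = −nFE°cell = −(2)(96500)(+0.88) J/mol = −170 kJ/mol.

−170 kJ/mol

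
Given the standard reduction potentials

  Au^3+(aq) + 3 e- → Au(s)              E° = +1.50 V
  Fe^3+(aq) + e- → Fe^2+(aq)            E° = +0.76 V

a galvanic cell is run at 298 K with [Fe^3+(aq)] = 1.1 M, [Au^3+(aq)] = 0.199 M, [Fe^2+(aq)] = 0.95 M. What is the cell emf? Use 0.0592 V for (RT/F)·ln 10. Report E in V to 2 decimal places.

+0.72 V

Au³⁺/Au is reduced (cathode, E° = +1.50 V) and Fe³⁺/Fe²⁺ is oxidized (anode).
E°cell = E°cat − E°an = +1.50 − (+0.76) = +0.74 V; n = 3.
The balanced reaction is Au^3+(aq) + 3 Fe^2+(aq) → Au(s) + 3 Fe^3+(aq), so Q = [Fe^3+(aq)]^3 / ([Au^3+(aq)]·[Fe^2+(aq)]^3) = 7.8 and log Q = 0.892.
By the Nernst equation, E = +0.74 − (0.0592/3)·(0.892) = +0.72 V.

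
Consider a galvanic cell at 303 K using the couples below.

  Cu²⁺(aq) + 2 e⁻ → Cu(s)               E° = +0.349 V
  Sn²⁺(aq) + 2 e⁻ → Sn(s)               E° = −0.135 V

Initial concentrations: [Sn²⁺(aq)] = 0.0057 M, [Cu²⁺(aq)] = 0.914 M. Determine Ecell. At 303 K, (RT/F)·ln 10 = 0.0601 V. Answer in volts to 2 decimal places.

+0.55 V

The Cu²⁺/Cu couple has the more positive E°, so it is the cathode; Sn²⁺/Sn is the anode.
The standard potential is +0.349 − (−0.135) = +0.484 V and the balanced reaction transfers n = 2 electrons.
The balanced reaction is Cu²⁺(aq) + Sn(s) → Cu(s) + Sn²⁺(aq), so Q = [Sn²⁺(aq)] / [Cu²⁺(aq)] = 0.00624 and log Q = −2.205.
By the Nernst equation, E = +0.484 − (0.0601/2)·(−2.205) = +0.55 V.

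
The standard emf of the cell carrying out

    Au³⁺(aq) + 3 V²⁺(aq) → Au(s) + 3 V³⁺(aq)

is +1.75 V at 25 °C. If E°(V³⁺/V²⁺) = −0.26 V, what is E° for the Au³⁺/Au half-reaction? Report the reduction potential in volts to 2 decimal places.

In the reaction as written the Au³⁺/Au couple is reduced (cathode) and V³⁺/V²⁺ is oxidized (anode), so E°cell = E°(Au³⁺/Au) − E°(V³⁺/V²⁺).
E°(Au³⁺/Au) = E°cell + E°(anode) = +1.75 + (−0.26) = +1.49 V.

+1.49 V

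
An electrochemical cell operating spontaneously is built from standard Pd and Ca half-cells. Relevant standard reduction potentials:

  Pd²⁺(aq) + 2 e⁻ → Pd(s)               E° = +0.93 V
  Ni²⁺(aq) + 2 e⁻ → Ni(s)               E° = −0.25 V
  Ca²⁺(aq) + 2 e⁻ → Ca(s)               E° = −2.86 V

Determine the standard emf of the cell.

The Pd²⁺/Pd couple has the higher E°, so Pd ion is reduced (cathode) and Ca is oxidized (anode).
E°cell = E°(cathode) − E°(anode) = +0.93 − (−2.86) = +3.79 V.

+3.79 V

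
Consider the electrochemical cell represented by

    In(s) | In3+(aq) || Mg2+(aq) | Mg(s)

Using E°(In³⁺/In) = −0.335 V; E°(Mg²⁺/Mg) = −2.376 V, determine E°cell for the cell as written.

By convention the left-hand electrode in cell notation is the anode (oxidation) and the right-hand electrode is the cathode (reduction).
E°cell = E°(right) − E°(left) = −2.376 − (−0.335) = −2.041 V.
The negative sign shows that, as written, the cell would require an external voltage to drive the reaction.

−2.041 V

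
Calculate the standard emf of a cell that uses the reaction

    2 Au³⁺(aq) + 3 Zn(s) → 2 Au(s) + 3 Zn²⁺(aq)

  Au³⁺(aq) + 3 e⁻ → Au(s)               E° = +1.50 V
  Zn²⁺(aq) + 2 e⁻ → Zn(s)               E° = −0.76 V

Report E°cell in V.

Au³⁺(aq) gains electrons, so the Au³⁺/Au couple is the cathode; the Zn²⁺/Zn couple is the anode.
E°cell = E°(cathode) − E°(anode) = +1.50 − (−0.76) = +2.26 V.
The positive value indicates the reaction is spontaneous as written.

+2.26 V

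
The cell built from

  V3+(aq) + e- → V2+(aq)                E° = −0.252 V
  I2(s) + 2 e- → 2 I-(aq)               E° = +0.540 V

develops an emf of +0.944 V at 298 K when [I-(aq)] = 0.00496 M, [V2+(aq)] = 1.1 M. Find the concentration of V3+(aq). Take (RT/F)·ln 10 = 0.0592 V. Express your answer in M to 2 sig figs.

0.60 M

The I₂/I⁻ couple has the larger reduction potential, so it is the cathode: E°cell = +0.540 − (−0.252) = +0.792 V and n = 2.
Since E = E° − (0.0592/n)·log Q, log Q = n(E° − E)/0.0592 = −5.135.
Balancing electrons gives I2(s) + 2 V2+(aq) → 2 I-(aq) + 2 V3+(aq); thus Q = ([I-(aq)]^2·[V3+(aq)]^2) / [V2+(aq)]^2.
Isolating [V3+(aq)] in Q = 10^{−5.135} yields log [V3+(aq)] = −0.222, i.e. 0.60 M.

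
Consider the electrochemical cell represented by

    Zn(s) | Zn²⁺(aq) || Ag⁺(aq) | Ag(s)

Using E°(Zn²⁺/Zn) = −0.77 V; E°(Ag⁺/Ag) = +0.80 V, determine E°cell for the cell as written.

+1.57 V

By convention the left-hand electrode in cell notation is the anode (oxidation) and the right-hand electrode is the cathode (reduction).
E°cell = E°(right) − E°(left) = +0.80 − (−0.77) = +1.57 V.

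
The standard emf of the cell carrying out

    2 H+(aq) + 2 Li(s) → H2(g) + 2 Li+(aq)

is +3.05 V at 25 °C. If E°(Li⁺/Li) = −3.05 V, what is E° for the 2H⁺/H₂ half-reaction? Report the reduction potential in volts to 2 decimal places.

In the reaction as written the 2H⁺/H₂ couple is reduced (cathode) and Li⁺/Li is oxidized (anode), so E°cell = E°(2H⁺/H₂) − E°(Li⁺/Li).
E°(2H⁺/H₂) = E°cell + E°(anode) = +3.05 + (−3.05) = +0.00 V.

+0.00 V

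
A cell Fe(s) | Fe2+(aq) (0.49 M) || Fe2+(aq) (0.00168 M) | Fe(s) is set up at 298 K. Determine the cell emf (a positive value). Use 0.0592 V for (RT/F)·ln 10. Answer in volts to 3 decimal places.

0.073 V

For a concentration cell E°cell = 0, since both electrodes use the same couple.
The compartment with the higher Fe2+(aq) concentration (0.49 M) acts as the cathode; ions are reduced there and produced at the dilute (0.00168 M) anode.
With n = 2, Ecell = −(0.0592/2)·log([dilute]/[conc]) = −(0.0592/2)·log(0.00168/0.49) = +0.073 V.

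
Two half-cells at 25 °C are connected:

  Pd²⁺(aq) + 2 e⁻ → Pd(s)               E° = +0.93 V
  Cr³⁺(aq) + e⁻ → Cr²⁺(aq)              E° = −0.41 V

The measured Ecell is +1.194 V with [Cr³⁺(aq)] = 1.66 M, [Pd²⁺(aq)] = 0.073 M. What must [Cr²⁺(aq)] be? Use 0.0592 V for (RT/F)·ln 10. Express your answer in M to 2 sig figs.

0.021 M

Pd²⁺/Pd is the cathode (higher E°); E°cell = +0.93 − (−0.41) = +1.34 V with n = 2.
Rearranging E = E° − (0.0592/n)·log Q gives log Q = 2(+1.34 − (+1.194))/0.0592 = 4.932.
For Pd²⁺(aq) + 2 Cr²⁺(aq) → Pd(s) + 2 Cr³⁺(aq), the reaction quotient is Q = [Cr³⁺(aq)]^2 / ([Pd²⁺(aq)]·[Cr²⁺(aq)]^2).
Substituting the known concentrations and solving, log [Cr²⁺(aq)] = −1.678 and [Cr²⁺(aq)] = 0.021 M.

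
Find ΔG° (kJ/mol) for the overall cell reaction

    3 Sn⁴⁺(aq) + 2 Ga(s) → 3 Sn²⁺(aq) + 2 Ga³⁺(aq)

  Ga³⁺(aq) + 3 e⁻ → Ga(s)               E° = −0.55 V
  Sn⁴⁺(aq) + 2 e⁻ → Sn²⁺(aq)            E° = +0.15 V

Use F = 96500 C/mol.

In the reaction as written Sn⁴⁺(aq) is reduced, so the Sn⁴⁺/Sn²⁺ couple is the cathode and Ga³⁺/Ga is the anode.
E°cell = +0.15 − (−0.55) = +0.70 V; balancing electrons gives n = 6.
ΔG° = −nFE°cell = −(6)(96500)(+0.70) J/mol = −405 kJ/mol.

−405 kJ/mol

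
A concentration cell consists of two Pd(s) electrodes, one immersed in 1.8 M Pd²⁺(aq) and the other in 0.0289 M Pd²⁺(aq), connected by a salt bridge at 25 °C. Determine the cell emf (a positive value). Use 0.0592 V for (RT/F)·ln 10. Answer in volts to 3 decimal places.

0.053 V

For a concentration cell E°cell = 0, since both electrodes use the same couple.
The compartment with the higher Pd²⁺(aq) concentration (1.8 M) acts as the cathode; ions are reduced there and produced at the dilute (0.0289 M) anode.
With n = 2, Ecell = −(0.0592/2)·log([dilute]/[conc]) = −(0.0592/2)·log(0.0289/1.8) = +0.053 V.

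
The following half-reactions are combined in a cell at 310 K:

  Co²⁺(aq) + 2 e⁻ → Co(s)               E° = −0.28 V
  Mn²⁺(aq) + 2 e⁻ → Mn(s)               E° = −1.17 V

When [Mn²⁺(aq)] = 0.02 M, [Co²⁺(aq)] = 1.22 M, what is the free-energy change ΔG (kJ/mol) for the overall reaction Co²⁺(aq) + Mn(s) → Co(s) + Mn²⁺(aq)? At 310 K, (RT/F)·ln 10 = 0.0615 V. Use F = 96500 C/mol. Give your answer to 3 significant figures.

−182 kJ/mol

The standard cell potential is −0.28 − (−1.17) = +0.89 V, with n = 2 electrons in the balanced equation.
Q = [Mn²⁺(aq)] / [Co²⁺(aq)] = 0.0164, so log Q = −1.785 and E = +0.89 − (0.0615/2)(−1.785) = +0.9449 V.
ΔG = −nFE = −(2)(96500)(+0.9449) J/mol = −182 kJ/mol.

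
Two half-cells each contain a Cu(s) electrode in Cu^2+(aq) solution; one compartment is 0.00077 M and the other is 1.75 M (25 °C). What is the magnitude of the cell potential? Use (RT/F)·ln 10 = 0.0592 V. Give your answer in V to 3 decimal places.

0.099 V

For a concentration cell E°cell = 0, since both electrodes use the same couple.
The compartment with the higher Cu^2+(aq) concentration (1.75 M) acts as the cathode; ions are reduced there and produced at the dilute (0.00077 M) anode.
With n = 2, Ecell = −(0.0592/2)·log([dilute]/[conc]) = −(0.0592/2)·log(0.00077/1.75) = +0.099 V.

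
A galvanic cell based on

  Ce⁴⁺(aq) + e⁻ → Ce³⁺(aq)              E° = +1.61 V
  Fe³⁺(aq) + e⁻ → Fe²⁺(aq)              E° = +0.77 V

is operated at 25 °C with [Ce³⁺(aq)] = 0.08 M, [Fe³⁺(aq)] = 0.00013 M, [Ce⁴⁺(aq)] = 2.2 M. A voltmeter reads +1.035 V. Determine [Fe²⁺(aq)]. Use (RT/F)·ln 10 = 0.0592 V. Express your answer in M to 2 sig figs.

0.0093 M

Ce⁴⁺/Ce³⁺ is the cathode (higher E°); E°cell = +1.61 − (+0.77) = +0.84 V with n = 1.
From the Nernst equation, log Q = n(E° − E)/0.0592 = 1·(+0.84 − (+1.035))/0.0592 = −3.294.
Balancing electrons gives Ce⁴⁺(aq) + Fe²⁺(aq) → Ce³⁺(aq) + Fe³⁺(aq); thus Q = ([Ce³⁺(aq)]·[Fe³⁺(aq)]) / ([Ce⁴⁺(aq)]·[Fe²⁺(aq)]).
Substituting the known concentrations and solving, log [Fe²⁺(aq)] = −2.031 and [Fe²⁺(aq)] = 0.0093 M.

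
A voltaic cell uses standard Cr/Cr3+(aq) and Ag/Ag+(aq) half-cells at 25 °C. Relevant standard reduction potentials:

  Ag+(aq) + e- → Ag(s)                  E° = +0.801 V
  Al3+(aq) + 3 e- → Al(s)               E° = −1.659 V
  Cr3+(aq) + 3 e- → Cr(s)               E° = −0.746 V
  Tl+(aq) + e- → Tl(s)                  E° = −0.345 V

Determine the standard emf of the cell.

+1.547 V

The Ag⁺/Ag couple has the higher E°, so Ag ion is reduced (cathode) and Cr is oxidized (anode).
E°cell = E°(cathode) − E°(anode) = +0.801 − (−0.746) = +1.547 V.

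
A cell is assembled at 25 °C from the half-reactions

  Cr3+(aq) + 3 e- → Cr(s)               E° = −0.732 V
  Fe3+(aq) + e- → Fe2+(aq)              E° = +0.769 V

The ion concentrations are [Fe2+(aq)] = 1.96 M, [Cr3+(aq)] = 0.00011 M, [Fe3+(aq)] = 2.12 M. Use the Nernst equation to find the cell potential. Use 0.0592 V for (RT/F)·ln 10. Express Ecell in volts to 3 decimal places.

+1.581 V

Fe³⁺/Fe²⁺ is reduced (cathode, E° = +0.769 V) and Cr³⁺/Cr is oxidized (anode).
E°cell = +0.769 − (−0.732) = +1.501 V, with n = 3 electrons transferred.
The balanced reaction is 3 Fe3+(aq) + Cr(s) → 3 Fe2+(aq) + Cr3+(aq), so Q = ([Fe2+(aq)]^3·[Cr3+(aq)]) / [Fe3+(aq)]^3 = 8.69×10^−5 and log Q = −4.061.
Applying E = E° − (RT ln10/nF)·log Q gives +1.501 − (0.0592/3)(−4.061) = +1.581 V.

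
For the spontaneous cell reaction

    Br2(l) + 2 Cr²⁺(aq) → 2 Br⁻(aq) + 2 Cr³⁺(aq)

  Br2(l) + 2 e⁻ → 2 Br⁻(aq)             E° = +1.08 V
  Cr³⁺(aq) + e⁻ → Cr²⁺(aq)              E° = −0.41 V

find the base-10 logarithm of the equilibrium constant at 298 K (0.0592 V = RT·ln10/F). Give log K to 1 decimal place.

The Br₂/Br⁻ couple is reduced (cathode); E°cell = +1.08 − (−0.41) = +1.49 V with n = 2.
At equilibrium E = 0, so log K = nE°cell / 0.0592 = (2)(+1.49) / 0.0592 = 50.3.

log K = 50.3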